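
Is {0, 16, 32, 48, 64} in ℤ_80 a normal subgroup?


H = {0, 16, 32, 48, 64} in ℤ_80
ℤ_80 is abelian; every subgroup of an abelian group is normal

Yes, normal subgroup


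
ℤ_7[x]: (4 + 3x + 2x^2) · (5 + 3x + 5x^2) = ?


Expand and collect like terms; reduce coefficients mod 7:
x^0: 4·5 = 20 ≡ 6 (mod 7)
x^1: 4·3 + 3·5 = 27 ≡ 6 (mod 7)
x^2: 4·5 + 3·3 + 2·5 = 39 ≡ 4 (mod 7)
x^3: 3·5 + 2·3 = 21 ≡ 0 (mod 7)
x^4: 2·5 = 10 ≡ 3 (mod 7)
Result: 6 + 6x + 4x^2 + 3x^4

f · g = 6 + 6x + 4x^2 + 3x^4


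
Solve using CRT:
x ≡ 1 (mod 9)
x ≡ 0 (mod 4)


m₁ = 9, m₂ = 4, gcd = 1, so CRT applies. M = m₁·m₂ = 36
Let M₁ = M/m₁ = 4, M₂ = M/m₂ = 9
Find y₁ ≡ M₁⁻¹ (mod m₁): 4⁻¹ ≡ 7 (mod 9)
Find y₂ ≡ M₂⁻¹ (mod m₂): 9⁻¹ ≡ 1 (mod 4)
x = a₁·M₁·y₁ + a₂·M₂·y₂ = 1·4·7 + 0·9·1 = 28
Reduce mod 36: x ≡ 28
Check: 28 mod 9 = 1 ✓, 28 mod 4 = 0 ✓

x ≡ 28 (mod 36)


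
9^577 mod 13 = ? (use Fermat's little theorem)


Fermat's little theorem: if p is prime and gcd(a,p)=1, then a^(p-1) ≡ 1 (mod p)
p = 13 is prime, gcd(9,13) = 1
Reduce exponent: 577 mod 12 = 1
So 9^577 ≡ 9^1 (mod 13)
9^1 mod 13 = 9

9^577 ≡ 9 (mod 13)


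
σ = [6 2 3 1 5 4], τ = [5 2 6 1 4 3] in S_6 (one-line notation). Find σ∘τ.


σ∘τ: apply τ first, then σ
1 →τ 5 →σ 5
2 →τ 2 →σ 2
3 →τ 6 →σ 4
4 →τ 1 →σ 6
5 →τ 4 →σ 1
6 →τ 3 →σ 3

σ∘τ = [5 2 4 6 1 3]


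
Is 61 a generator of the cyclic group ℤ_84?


g generates ℤ_n iff gcd(g, n) = 1
gcd(61, 84) = 1
Since gcd = 1, 61 is a generator.

Yes, 61 generates ℤ_84


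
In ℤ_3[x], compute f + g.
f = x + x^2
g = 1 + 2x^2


Add coefficients mod 3:
x^0: 0 + 1 = 1 (mod 3)
x^1: 1 + 0 = 1 (mod 3)
x^2: 1 + 2 = 0 (mod 3)
Result: 1 + x

f + g = 1 + x


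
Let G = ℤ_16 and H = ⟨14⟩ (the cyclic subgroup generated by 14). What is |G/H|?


|⟨14⟩| = n / gcd(14, 16) = 16 / 2 = 8
H is normal (ℤ_16 is abelian).
|G/H| = |G| / |H| = 16 / 8 = 2

|G/H| = 2


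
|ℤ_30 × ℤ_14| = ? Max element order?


|ℤ_30 × ℤ_14| = 30 × 14 = 420
Max element order = lcm(30,14) = 210
Cyclic? No (gcd=2)

|ℤ_30×ℤ_14| = 420, max element order = 210


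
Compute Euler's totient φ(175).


Factor n: 175 = 5^2 × 7
φ(n) = n · ∏(1 - 1/p) over distinct primes p | n
φ(175) = 175 · (1 - 1/5) · (1 - 1/7) = 120

φ(175) = 120


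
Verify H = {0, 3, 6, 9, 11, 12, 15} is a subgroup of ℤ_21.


Subgroup test for H = {0, 3, 6, 9, 11, 12, 15} in (ℤ_21, +):
(1) 0 ∈ H? Yes
(2) Closure: for all a,b ∈ H, (a+b) mod 21 ∈ H? No  [counterexample: 3 + 11 = 14 ∉ H]
(3) Inverses: for all a ∈ H, -a mod 21 ∈ H? No

No, H is not a subgroup of ℤ_21


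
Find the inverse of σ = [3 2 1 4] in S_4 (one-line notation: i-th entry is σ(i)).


To find σ⁻¹, swap domain and range:
σ(1) = 3 → σ⁻¹(3) = 1
σ(2) = 2 → σ⁻¹(2) = 2
σ(3) = 1 → σ⁻¹(1) = 3
σ(4) = 4 → σ⁻¹(4) = 4

σ⁻¹ = [3 2 1 4]


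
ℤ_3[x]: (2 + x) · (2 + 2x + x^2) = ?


Expand and collect like terms; reduce coefficients mod 3:
x^0: 2·2 = 4 ≡ 1 (mod 3)
x^1: 2·2 + 1·2 = 6 ≡ 0 (mod 3)
x^2: 2·1 + 1·2 = 4 ≡ 1 (mod 3)
x^3: 1·1 = 1 ≡ 1 (mod 3)
Result: 1 + x^2 + x^3

f · g = 1 + x^2 + x^3


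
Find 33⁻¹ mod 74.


Use the extended Euclidean algorithm to write 1 = 33·s + 74·t; then s mod 74 is the inverse.
Euclidean algorithm:
  33 = 0·74 + 33
  74 = 2·33 + 8
  33 = 4·8 + 1
  8 = 8·1 + 0
gcd(33,74) = 1
Back-substitution gives: 33·(9) + 74·(-4) = 1
So 33⁻¹ ≡ 9 ≡ 9 (mod 74)
Check: 33 × 9 = 297 ≡ 1 (mod 74) ✓

33⁻¹ ≡ 9 (mod 74)


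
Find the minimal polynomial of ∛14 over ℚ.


∛14 satisfies x³ - 14 = 0, irreducible over ℚ (no rational root; 14 is not a perfect cube)

Minimal polynomial: x³ - 14


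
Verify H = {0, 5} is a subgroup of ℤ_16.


Subgroup test for H = {0, 5} in (ℤ_16, +):
(1) 0 ∈ H? Yes
(2) Closure: for all a,b ∈ H, (a+b) mod 16 ∈ H? No  [counterexample: 5 + 5 = 10 ∉ H]
(3) Inverses: for all a ∈ H, -a mod 16 ∈ H? No

No, H is not a subgroup of ℤ_16


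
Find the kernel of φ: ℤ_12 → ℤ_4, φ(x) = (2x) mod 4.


Kernel = preimage of identity
ker(φ) = {x ∈ ℤ_12 : 2x ≡ 0 (mod 4)}. Since 4 | 12, φ is well-defined. The kernel is the cyclic subgroup ⟨2⟩ of ℤ_12 (order 6), i.e. {0, 2, 4, 6, 8, 10}

ker(φ) = {0, 2, 4, 6, 8, 10}


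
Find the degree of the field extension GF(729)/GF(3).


GF(729) = GF(3^6), so the extension degree is 6

[GF(729)/GF(3)] = 6


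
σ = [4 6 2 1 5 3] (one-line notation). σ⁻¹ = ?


To find σ⁻¹, swap domain and range:
σ(1) = 4 → σ⁻¹(4) = 1
σ(2) = 6 → σ⁻¹(6) = 2
σ(3) = 2 → σ⁻¹(2) = 3
σ(4) = 1 → σ⁻¹(1) = 4
σ(5) = 5 → σ⁻¹(5) = 5
σ(6) = 3 → σ⁻¹(3) = 6

σ⁻¹ = [4 3 6 1 5 2]


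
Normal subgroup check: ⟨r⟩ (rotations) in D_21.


H = ⟨r⟩ (rotations) in D_21
The rotation subgroup ⟨r⟩ has index 2 in D_21, so it is normal

Yes, normal subgroup


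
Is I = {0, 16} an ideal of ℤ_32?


Check ideal conditions for I = {0, 16} in ℤ_32:
(1) I is an additive subgroup? Yes
(2) For r ∈ ℤ_32 and a ∈ I: r·a ∈ I? Yes

Yes, I is an ideal of ℤ_32


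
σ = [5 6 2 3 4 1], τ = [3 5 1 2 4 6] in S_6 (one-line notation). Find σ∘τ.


σ∘τ: apply τ first, then σ
1 →τ 3 →σ 2
2 →τ 5 →σ 4
3 →τ 1 →σ 5
4 →τ 2 →σ 6
5 →τ 4 →σ 3
6 →τ 6 →σ 1

σ∘τ = [2 4 5 6 3 1]


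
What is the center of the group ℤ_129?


Z(G) = {g ∈ G | gx = xg for all x ∈ G}
ℤ_129 is abelian, so Z(G) = G

Z(ℤ_129) = ℤ_129


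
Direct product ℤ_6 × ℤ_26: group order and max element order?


|ℤ_6 × ℤ_26| = 6 × 26 = 156
Max element order = lcm(6,26) = 78
Cyclic? No (gcd=2)

|ℤ_6×ℤ_26| = 156, max element order = 78


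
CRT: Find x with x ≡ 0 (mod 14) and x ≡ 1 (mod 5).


m₁ = 14, m₂ = 5, gcd = 1, so CRT applies. M = m₁·m₂ = 70
Let M₁ = M/m₁ = 5, M₂ = M/m₂ = 14
Find y₁ ≡ M₁⁻¹ (mod m₁): 5⁻¹ ≡ 3 (mod 14)
Find y₂ ≡ M₂⁻¹ (mod m₂): 14⁻¹ ≡ 4 (mod 5)
x = a₁·M₁·y₁ + a₂·M₂·y₂ = 0·5·3 + 1·14·4 = 56
Reduce mod 70: x ≡ 56
Check: 56 mod 14 = 0 ✓, 56 mod 5 = 1 ✓

x ≡ 56 (mod 70)


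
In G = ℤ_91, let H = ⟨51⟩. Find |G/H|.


|⟨51⟩| = n / gcd(51, 91) = 91 / 1 = 91
H is normal (ℤ_91 is abelian).
|G/H| = |G| / |H| = 91 / 91 = 1

|G/H| = 1


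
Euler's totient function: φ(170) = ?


Factor n: 170 = 2 × 5 × 17
φ(n) = n · ∏(1 - 1/p) over distinct primes p | n
φ(170) = 170 · (1 - 1/2) · (1 - 1/5) · (1 - 1/17) = 64

φ(170) = 64


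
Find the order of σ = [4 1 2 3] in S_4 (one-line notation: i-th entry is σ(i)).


Cycle decomposition: (1 4 3 2)
Cycle lengths: 4
Order = lcm(4) = 4

ord(σ) = 4


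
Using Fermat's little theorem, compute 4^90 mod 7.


Fermat's little theorem: if p is prime and gcd(a,p)=1, then a^(p-1) ≡ 1 (mod p)
p = 7 is prime, gcd(4,7) = 1
Reduce exponent: 90 mod 6 = 0
So 4^90 ≡ 4^0 (mod 7)
4^0 = 1

4^90 ≡ 1 (mod 7)


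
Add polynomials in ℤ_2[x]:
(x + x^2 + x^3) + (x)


Add coefficients mod 2:
x^0: 0 + 0 = 0 (mod 2)
x^1: 1 + 1 = 0 (mod 2)
x^2: 1 + 0 = 1 (mod 2)
x^3: 1 + 0 = 1 (mod 2)
Result: x^2 + x^3

f + g = x^2 + x^3


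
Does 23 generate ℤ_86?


g generates ℤ_n iff gcd(g, n) = 1
gcd(23, 86) = 1
Since gcd = 1, 23 is a generator.

Yes, 23 generates ℤ_86


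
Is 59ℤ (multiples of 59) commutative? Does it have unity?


59ℤ is a commutative ring under +,× but has no multiplicative identity (1 ∉ 59ℤ); it has no zero divisors, but without unity it is not an integral domain
Commutative: Yes
Integral domain: No
Has unity: No

59ℤ (multiples of 59): Commutative=Yes, Unity=No


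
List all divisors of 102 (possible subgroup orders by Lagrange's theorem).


Lagrange's theorem: |H| divides |G|
|G| = 102
Divisors of 102: 1, 2, 3, 6, 17, 34, 51, 102

Possible subgroup orders: {1, 2, 3, 6, 17, 34, 51, 102}


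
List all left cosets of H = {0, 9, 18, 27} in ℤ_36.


H = {0, 9, 18, 27}, |H| = 4
Number of cosets = |G|/|H| = 36/4 = 9
0 + H = {0, 9, 18, 27}
1 + H = {1, 10, 19, 28}
2 + H = {2, 11, 20, 29}
3 + H = {3, 12, 21, 30}
4 + H = {4, 13, 22, 31}
5 + H = {5, 14, 23, 32}
6 + H = {6, 15, 24, 33}
7 + H = {7, 16, 25, 34}
8 + H = {8, 17, 26, 35}

Cosets: 0+H={0,9,18,27}; 1+H={1,10,19,28}; 2+H={2,11,20,29}; 3+H={3,12,21,30}; 4+H={4,13,22,31}; 5+H={5,14,23,32}; 6+H={6,15,24,33}; 7+H={7,16,25,34}; 8+H={8,17,26,35}


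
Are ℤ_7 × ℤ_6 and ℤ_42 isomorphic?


Comparing ℤ_7 × ℤ_6 and ℤ_42:
gcd(7,6) = 1, so ℤ_7 × ℤ_6 ≅ ℤ_42 (CRT)

Yes, ℤ_7 × ℤ_6 ≅ ℤ_42


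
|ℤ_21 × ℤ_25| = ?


|A × B| = |A| · |B|
|ℤ_21 × ℤ_25| = 21 × 25 = 525

|ℤ_21 × ℤ_25| = 525


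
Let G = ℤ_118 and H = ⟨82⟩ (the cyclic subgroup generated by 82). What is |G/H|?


|⟨82⟩| = n / gcd(82, 118) = 118 / 2 = 59
H is normal (ℤ_118 is abelian).
|G/H| = |G| / |H| = 118 / 59 = 2

|G/H| = 2


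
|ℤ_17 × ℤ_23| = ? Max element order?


|ℤ_17 × ℤ_23| = 17 × 23 = 391
Max element order = lcm(17,23) = 391
Cyclic? Yes (gcd=1)

|ℤ_17×ℤ_23| = 391, max element order = 391


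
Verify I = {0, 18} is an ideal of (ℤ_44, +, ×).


Check ideal conditions for I = {0, 18} in ℤ_44:
(1) I is an additive subgroup? No
(2) For r ∈ ℤ_44 and a ∈ I: r·a ∈ I? No  [counterexample: r=2, a=18, r·a mod 44 = 36 ∉ I]

No, I is not an ideal of ℤ_44


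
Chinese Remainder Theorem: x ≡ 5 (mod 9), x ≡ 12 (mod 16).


m₁ = 9, m₂ = 16, gcd = 1, so CRT applies. M = m₁·m₂ = 144
Let M₁ = M/m₁ = 16, M₂ = M/m₂ = 9
Find y₁ ≡ M₁⁻¹ (mod m₁): 16⁻¹ ≡ 4 (mod 9)
Find y₂ ≡ M₂⁻¹ (mod m₂): 9⁻¹ ≡ 9 (mod 16)
x = a₁·M₁·y₁ + a₂·M₂·y₂ = 5·16·4 + 12·9·9 = 1292
Reduce mod 144: x ≡ 140
Check: 140 mod 9 = 5 ✓, 140 mod 16 = 12 ✓

x ≡ 140 (mod 144)


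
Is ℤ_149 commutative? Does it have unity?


ℤ_149 is a commutative ring with unity 1; 149 is prime, so ℤ_149 is a field (hence an integral domain)
Commutative: Yes
Integral domain: Yes
Has unity: Yes

ℤ_149: Commutative=Yes, Unity=Yes


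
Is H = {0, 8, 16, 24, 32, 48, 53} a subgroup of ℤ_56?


Subgroup test for H = {0, 8, 16, 24, 32, 48, 53} in (ℤ_56, +):
(1) 0 ∈ H? Yes
(2) Closure: for all a,b ∈ H, (a+b) mod 56 ∈ H? No  [counterexample: 8 + 32 = 40 ∉ H]
(3) Inverses: for all a ∈ H, -a mod 56 ∈ H? No

No, H is not a subgroup of ℤ_56


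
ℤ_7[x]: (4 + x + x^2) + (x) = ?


Add coefficients mod 7:
x^0: 4 + 0 = 4 (mod 7)
x^1: 1 + 1 = 2 (mod 7)
x^2: 1 + 0 = 1 (mod 7)
Result: 4 + 2x + x^2

f + g = 4 + 2x + x^2


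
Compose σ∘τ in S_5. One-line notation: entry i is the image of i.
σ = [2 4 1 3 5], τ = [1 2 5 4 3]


σ∘τ: apply τ first, then σ
1 →τ 1 →σ 2
2 →τ 2 →σ 4
3 →τ 5 →σ 5
4 →τ 4 →σ 3
5 →τ 3 →σ 1

σ∘τ = [2 4 5 3 1]


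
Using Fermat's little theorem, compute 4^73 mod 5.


Fermat's little theorem: if p is prime and gcd(a,p)=1, then a^(p-1) ≡ 1 (mod p)
p = 5 is prime, gcd(4,5) = 1
Reduce exponent: 73 mod 4 = 1
So 4^73 ≡ 4^1 (mod 5)
4^1 mod 5 = 4

4^73 ≡ 4 (mod 5)


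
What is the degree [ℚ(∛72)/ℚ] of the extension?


∛72 has minimal polynomial x³ - 72 (irreducible over ℚ since 72 is not a perfect cube)

[ℚ(∛72)/ℚ] = 3


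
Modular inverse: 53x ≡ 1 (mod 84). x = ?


Use the extended Euclidean algorithm to write 1 = 53·s + 84·t; then s mod 84 is the inverse.
Euclidean algorithm:
  53 = 0·84 + 53
  84 = 1·53 + 31
  53 = 1·31 + 22
  31 = 1·22 + 9
  22 = 2·9 + 4
  9 = 2·4 + 1
  4 = 4·1 + 0
gcd(53,84) = 1
Back-substitution gives: 53·(-19) + 84·(12) = 1
So 53⁻¹ ≡ -19 ≡ 65 (mod 84)
Check: 53 × 65 = 3445 ≡ 1 (mod 84) ✓

53⁻¹ ≡ 65 (mod 84)


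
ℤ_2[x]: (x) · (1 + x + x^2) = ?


Expand and collect like terms; reduce coefficients mod 2:
x^0: 0·1 = 0 ≡ 0 (mod 2)
x^1: 0·1 + 1·1 = 1 ≡ 1 (mod 2)
x^2: 0·1 + 1·1 = 1 ≡ 1 (mod 2)
x^3: 1·1 = 1 ≡ 1 (mod 2)
Result: x + x^2 + x^3

f · g = x + x^2 + x^3


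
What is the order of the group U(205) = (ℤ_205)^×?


U(n) is the group of units mod n; |U(n)| = φ(n)
|U(205)| = φ(205) = 160

|U(205) = (ℤ_205)^×| = 160


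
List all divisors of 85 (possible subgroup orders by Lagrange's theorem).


Lagrange's theorem: |H| divides |G|
|G| = 85
Divisors of 85: 1, 5, 17, 85

Possible subgroup orders: {1, 5, 17, 85}


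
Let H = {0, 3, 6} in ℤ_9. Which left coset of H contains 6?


6 + H = {6 + h (mod 9) : h ∈ H}
6+0=6, 6+3=0, 6+6=3
6 + H = {0, 3, 6} = 0 + H

6 + H = {0, 3, 6}


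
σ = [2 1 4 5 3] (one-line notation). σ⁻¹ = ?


To find σ⁻¹, swap domain and range:
σ(1) = 2 → σ⁻¹(2) = 1
σ(2) = 1 → σ⁻¹(1) = 2
σ(3) = 4 → σ⁻¹(4) = 3
σ(4) = 5 → σ⁻¹(5) = 4
σ(5) = 3 → σ⁻¹(3) = 5

σ⁻¹ = [2 1 5 3 4]


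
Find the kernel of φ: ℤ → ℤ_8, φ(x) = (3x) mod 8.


Kernel = preimage of identity
ker(φ) = {x ∈ ℤ : 3x ≡ 0 (mod 8)}. gcd(3,8) = 1, so 3x ≡ 0 (mod 8) ⟺ x ≡ 0 (mod 8/1 = 8). Hence ker(φ) = 8ℤ

ker(φ) = 8ℤ


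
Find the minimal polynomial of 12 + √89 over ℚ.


Let α = 12 + √89. Then α - 12 = √89, so (α - 12)² = 89, giving α² - 24α + 55 = 0. Degree 2 and α ∉ ℚ, so this is the minimal polynomial.

Minimal polynomial: x² - 24x + 55


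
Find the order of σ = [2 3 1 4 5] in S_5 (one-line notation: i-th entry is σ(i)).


Cycle decomposition: (1 2 3)
Cycle lengths: 3
Order = lcm(3) = 3

ord(σ) = 3


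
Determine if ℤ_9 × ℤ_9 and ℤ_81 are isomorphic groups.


Comparing ℤ_9 × ℤ_9 and ℤ_81:
gcd(9,9) = 9 ≠ 1. Max element order in ℤ_9×ℤ_9 is lcm(9,9) = 9 < 81, so it has no element of order 81

No, ℤ_9 × ℤ_9 ≇ ℤ_81


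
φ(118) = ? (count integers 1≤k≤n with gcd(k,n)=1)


Factor n: 118 = 2 × 59
φ(n) = n · ∏(1 - 1/p) over distinct primes p | n
φ(118) = 118 · (1 - 1/2) · (1 - 1/59) = 58

φ(118) = 58


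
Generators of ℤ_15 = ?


g generates ℤ_n iff gcd(g,n) = 1
Checking each g ∈ {1,...,14}:
gcd(1,15) = 1
gcd(2,15) = 1
gcd(3,15) = 3
gcd(4,15) = 1
gcd(5,15) = 5
gcd(6,15) = 3
gcd(7,15) = 1
gcd(8,15) = 1
gcd(9,15) = 3
gcd(10,15) = 5
gcd(11,15) = 1
gcd(12,15) = 3
gcd(13,15) = 1
gcd(14,15) = 1
Generators: {1, 2, 4, 7, 8, 11, 13, 14}
Number of generators = φ(15) = 8

Generators of ℤ_15 = {1, 2, 4, 7, 8, 11, 13, 14}


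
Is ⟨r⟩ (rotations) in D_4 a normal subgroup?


H = ⟨r⟩ (rotations) in D_4
The rotation subgroup ⟨r⟩ has index 2 in D_4, so it is normal

Yes, normal subgroup


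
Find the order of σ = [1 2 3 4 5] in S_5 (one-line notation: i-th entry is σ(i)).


Cycle decomposition: identity (all elements fixed)
Order = 1 (identity has order 1)

ord(σ) = 1


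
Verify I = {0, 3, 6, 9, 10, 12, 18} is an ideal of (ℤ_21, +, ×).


Check ideal conditions for I = {0, 3, 6, 9, 10, 12, 18} in ℤ_21:
(1) I is an additive subgroup? No
(2) For r ∈ ℤ_21 and a ∈ I: r·a ∈ I? No  [counterexample: r=2, a=10, r·a mod 21 = 20 ∉ I]

No, I is not an ideal of ℤ_21


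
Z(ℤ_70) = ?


Z(G) = {g ∈ G | gx = xg for all x ∈ G}
ℤ_70 is abelian, so Z(G) = G

Z(ℤ_70) = ℤ_70


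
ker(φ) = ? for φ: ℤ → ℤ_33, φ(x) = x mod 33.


Kernel = preimage of identity
ker(φ) = {x ∈ ℤ : x ≡ 0 (mod 33)} = 33ℤ = {0, ±33, ±66, ...}

ker(φ) = 33ℤ


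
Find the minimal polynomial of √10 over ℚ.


√10 satisfies x² - 10 = 0, irreducible over ℚ since 10 is squarefree

Minimal polynomial: x² - 10


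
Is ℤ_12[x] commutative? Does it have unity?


ℤ_12 has zero divisors (2·6 ≡ 0), and these lift to constant zero divisors in ℤ_12[x]; so not an integral domain
Commutative: Yes
Integral domain: No
Has unity: Yes

ℤ_12[x]: Commutative=Yes, Unity=Yes


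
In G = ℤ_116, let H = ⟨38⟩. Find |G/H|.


|⟨38⟩| = n / gcd(38, 116) = 116 / 2 = 58
H is normal (ℤ_116 is abelian).
|G/H| = |G| / |H| = 116 / 58 = 2

|G/H| = 2


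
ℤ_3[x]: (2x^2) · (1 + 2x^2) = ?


Expand and collect like terms; reduce coefficients mod 3:
x^0: 0·1 = 0 ≡ 0 (mod 3)
x^1: 0·0 + 0·1 = 0 ≡ 0 (mod 3)
x^2: 0·2 + 0·0 + 2·1 = 2 ≡ 2 (mod 3)
x^3: 0·2 + 2·0 = 0 ≡ 0 (mod 3)
x^4: 2·2 = 4 ≡ 1 (mod 3)
Result: 2x^2 + x^4

f · g = 2x^2 + x^4


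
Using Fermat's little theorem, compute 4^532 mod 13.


Fermat's little theorem: if p is prime and gcd(a,p)=1, then a^(p-1) ≡ 1 (mod p)
p = 13 is prime, gcd(4,13) = 1
Reduce exponent: 532 mod 12 = 4
So 4^532 ≡ 4^4 (mod 13)
4^4 mod 13 = 9

4^532 ≡ 9 (mod 13)


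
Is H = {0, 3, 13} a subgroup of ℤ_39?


Subgroup test for H = {0, 3, 13} in (ℤ_39, +):
(1) 0 ∈ H? Yes
(2) Closure: for all a,b ∈ H, (a+b) mod 39 ∈ H? No  [counterexample: 3 + 3 = 6 ∉ H]
(3) Inverses: for all a ∈ H, -a mod 39 ∈ H? No

No, H is not a subgroup of ℤ_39


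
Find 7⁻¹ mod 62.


Use the extended Euclidean algorithm to write 1 = 7·s + 62·t; then s mod 62 is the inverse.
Euclidean algorithm:
  7 = 0·62 + 7
  62 = 8·7 + 6
  7 = 1·6 + 1
  6 = 6·1 + 0
gcd(7,62) = 1
Back-substitution gives: 7·(9) + 62·(-1) = 1
So 7⁻¹ ≡ 9 ≡ 9 (mod 62)
Check: 7 × 9 = 63 ≡ 1 (mod 62) ✓

7⁻¹ ≡ 9 (mod 62)


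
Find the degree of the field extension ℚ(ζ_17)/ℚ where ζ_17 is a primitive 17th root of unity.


[ℚ(ζ_n):ℚ] = deg Φ_n(x) = φ(n). Here φ(17) = 16

[ℚ(ζ_17)/ℚ where ζ_17 is a primitive 17th root of unity] = 16


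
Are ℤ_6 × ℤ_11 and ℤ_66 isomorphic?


Comparing ℤ_6 × ℤ_11 and ℤ_66:
gcd(6,11) = 1, so ℤ_6 × ℤ_11 ≅ ℤ_66 (CRT)

Yes, ℤ_6 × ℤ_11 ≅ ℤ_66


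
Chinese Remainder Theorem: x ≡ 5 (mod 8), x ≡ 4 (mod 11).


m₁ = 8, m₂ = 11, gcd = 1, so CRT applies. M = m₁·m₂ = 88
Let M₁ = M/m₁ = 11, M₂ = M/m₂ = 8
Find y₁ ≡ M₁⁻¹ (mod m₁): 11⁻¹ ≡ 3 (mod 8)
Find y₂ ≡ M₂⁻¹ (mod m₂): 8⁻¹ ≡ 7 (mod 11)
x = a₁·M₁·y₁ + a₂·M₂·y₂ = 5·11·3 + 4·8·7 = 389
Reduce mod 88: x ≡ 37
Check: 37 mod 8 = 5 ✓, 37 mod 11 = 4 ✓

x ≡ 37 (mod 88)


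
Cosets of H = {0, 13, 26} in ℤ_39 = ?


H = {0, 13, 26}, |H| = 3
Number of cosets = |G|/|H| = 39/3 = 13
0 + H = {0, 13, 26}
1 + H = {1, 14, 27}
2 + H = {2, 15, 28}
3 + H = {3, 16, 29}
4 + H = {4, 17, 30}
5 + H = {5, 18, 31}
6 + H = {6, 19, 32}
7 + H = {7, 20, 33}
8 + H = {8, 21, 34}
9 + H = {9, 22, 35}
10 + H = {10, 23, 36}
11 + H = {11, 24, 37}
12 + H = {12, 25, 38}

Cosets: 0+H={0,13,26}; 1+H={1,14,27}; 2+H={2,15,28}; 3+H={3,16,29}; 4+H={4,17,30}; 5+H={5,18,31}; 6+H={6,19,32}; 7+H={7,20,33}; 8+H={8,21,34}; 9+H={9,22,35}; 10+H={10,23,36}; 11+H={11,24,37}; 12+H={12,25,38}


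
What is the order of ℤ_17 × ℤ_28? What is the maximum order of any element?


|ℤ_17 × ℤ_28| = 17 × 28 = 476
Max element order = lcm(17,28) = 476
Cyclic? Yes (gcd=1)

|ℤ_17×ℤ_28| = 476, max element order = 476


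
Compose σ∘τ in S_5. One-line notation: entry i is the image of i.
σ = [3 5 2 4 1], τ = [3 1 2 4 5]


σ∘τ: apply τ first, then σ
1 →τ 3 →σ 2
2 →τ 1 →σ 3
3 →τ 2 →σ 5
4 →τ 4 →σ 4
5 →τ 5 →σ 1

σ∘τ = [2 3 5 4 1]


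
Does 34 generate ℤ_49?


g generates ℤ_n iff gcd(g, n) = 1
gcd(34, 49) = 1
Since gcd = 1, 34 is a generator.

Yes, 34 generates ℤ_49


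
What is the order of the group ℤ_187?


ℤ_n has n elements.

|ℤ_187| = 187


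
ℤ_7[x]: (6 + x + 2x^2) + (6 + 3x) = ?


Add coefficients mod 7:
x^0: 6 + 6 = 5 (mod 7)
x^1: 1 + 3 = 4 (mod 7)
x^2: 2 + 0 = 2 (mod 7)
Result: 5 + 4x + 2x^2

f + g = 5 + 4x + 2x^2


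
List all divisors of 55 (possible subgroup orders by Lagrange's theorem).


Lagrange's theorem: |H| divides |G|
|G| = 55
Divisors of 55: 1, 5, 11, 55

Possible subgroup orders: {1, 5, 11, 55}


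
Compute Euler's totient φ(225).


Factor n: 225 = 3^2 × 5^2
φ(n) = n · ∏(1 - 1/p) over distinct primes p | n
φ(225) = 225 · (1 - 1/3) · (1 - 1/5) = 120

φ(225) = 120


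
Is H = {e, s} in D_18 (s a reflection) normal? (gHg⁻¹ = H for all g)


H = {e, s} in D_18 (s a reflection)
r·s·r⁻¹ = sr⁻² ≠ s for n ≥ 3, so {e, s} is not closed under conjugation

No, not a normal subgroup


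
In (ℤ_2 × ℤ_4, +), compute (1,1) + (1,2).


Operation: componentwise addition mod (2, 4)
(1,1) + (1,2) = ((a₁+b₁) mod 2, (a₂+b₂) mod 4) with a = (1,1), b = (1,2)

(1,1) + (1,2) = (0,3)


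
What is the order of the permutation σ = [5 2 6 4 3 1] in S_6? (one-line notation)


Cycle decomposition: (1 5 3 6)
Cycle lengths: 4
Order = lcm(4) = 4

ord(σ) = 4


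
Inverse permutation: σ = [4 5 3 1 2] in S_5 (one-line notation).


To find σ⁻¹, swap domain and range:
σ(1) = 4 → σ⁻¹(4) = 1
σ(2) = 5 → σ⁻¹(5) = 2
σ(3) = 3 → σ⁻¹(3) = 3
σ(4) = 1 → σ⁻¹(1) = 4
σ(5) = 2 → σ⁻¹(2) = 5

σ⁻¹ = [4 5 3 1 2]


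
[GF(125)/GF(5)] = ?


GF(125) = GF(5^3), so the extension degree is 3

[GF(125)/GF(5)] = 3


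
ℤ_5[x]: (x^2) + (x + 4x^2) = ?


Add coefficients mod 5:
x^0: 0 + 0 = 0 (mod 5)
x^1: 0 + 1 = 1 (mod 5)
x^2: 1 + 4 = 0 (mod 5)
Result: x

f + g = x


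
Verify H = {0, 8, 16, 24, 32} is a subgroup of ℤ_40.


Subgroup test for H = {0, 8, 16, 24, 32} in (ℤ_40, +):
(1) 0 ∈ H? Yes
(2) Closure: for all a,b ∈ H, (a+b) mod 40 ∈ H? Yes
(3) Inverses: for all a ∈ H, -a mod 40 ∈ H? Yes

Yes, H is a subgroup of ℤ_40


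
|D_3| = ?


|D_n| = 2n (n rotations and n reflections)
|D_3| = 2×3 = 6

|D_3| = 6


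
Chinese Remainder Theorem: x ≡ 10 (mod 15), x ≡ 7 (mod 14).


m₁ = 15, m₂ = 14, gcd = 1, so CRT applies. M = m₁·m₂ = 210
Let M₁ = M/m₁ = 14, M₂ = M/m₂ = 15
Find y₁ ≡ M₁⁻¹ (mod m₁): 14⁻¹ ≡ 14 (mod 15)
Find y₂ ≡ M₂⁻¹ (mod m₂): 15⁻¹ ≡ 1 (mod 14)
x = a₁·M₁·y₁ + a₂·M₂·y₂ = 10·14·14 + 7·15·1 = 2065
Reduce mod 210: x ≡ 175
Check: 175 mod 15 = 10 ✓, 175 mod 14 = 7 ✓

x ≡ 175 (mod 210)


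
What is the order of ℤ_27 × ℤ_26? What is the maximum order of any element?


|ℤ_27 × ℤ_26| = 27 × 26 = 702
Max element order = lcm(27,26) = 702
Cyclic? Yes (gcd=1)

|ℤ_27×ℤ_26| = 702, max element order = 702


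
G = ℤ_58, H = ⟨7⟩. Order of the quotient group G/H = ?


|⟨7⟩| = n / gcd(7, 58) = 58 / 1 = 58
H is normal (ℤ_58 is abelian).
|G/H| = |G| / |H| = 58 / 58 = 1

|G/H| = 1


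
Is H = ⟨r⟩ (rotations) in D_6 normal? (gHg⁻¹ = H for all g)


H = ⟨r⟩ (rotations) in D_6
The rotation subgroup ⟨r⟩ has index 2 in D_6, so it is normal

Yes, normal subgroup


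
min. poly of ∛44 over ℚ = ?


∛44 satisfies x³ - 44 = 0, irreducible over ℚ (no rational root; 44 is not a perfect cube)

Minimal polynomial: x³ - 44


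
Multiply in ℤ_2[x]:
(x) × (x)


Expand and collect like terms; reduce coefficients mod 2:
x^0: 0·0 = 0 ≡ 0 (mod 2)
x^1: 0·1 + 1·0 = 0 ≡ 0 (mod 2)
x^2: 1·1 = 1 ≡ 1 (mod 2)
Result: x^2

f · g = x^2


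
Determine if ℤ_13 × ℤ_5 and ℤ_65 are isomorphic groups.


Comparing ℤ_13 × ℤ_5 and ℤ_65:
gcd(13,5) = 1, so ℤ_13 × ℤ_5 ≅ ℤ_65 (CRT)

Yes, ℤ_13 × ℤ_5 ≅ ℤ_65


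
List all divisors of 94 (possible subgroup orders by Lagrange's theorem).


Lagrange's theorem: |H| divides |G|
|G| = 94
Divisors of 94: 1, 2, 47, 94

Possible subgroup orders: {1, 2, 47, 94}


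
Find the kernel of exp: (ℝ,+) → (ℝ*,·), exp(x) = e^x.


Kernel = preimage of identity
ker(exp) = {x ∈ ℝ | e^x = 1} = {0}

ker(exp) = {0}


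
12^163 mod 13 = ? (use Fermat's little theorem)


Fermat's little theorem: if p is prime and gcd(a,p)=1, then a^(p-1) ≡ 1 (mod p)
p = 13 is prime, gcd(12,13) = 1
Reduce exponent: 163 mod 12 = 7
So 12^163 ≡ 12^7 (mod 13)
12^7 mod 13 = 12

12^163 ≡ 12 (mod 13)


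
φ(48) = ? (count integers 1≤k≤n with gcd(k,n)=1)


Factor n: 48 = 2^4 × 3
φ(n) = n · ∏(1 - 1/p) over distinct primes p | n
φ(48) = 48 · (1 - 1/2) · (1 - 1/3) = 16

φ(48) = 16


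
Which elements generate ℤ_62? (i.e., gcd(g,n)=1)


g generates ℤ_n iff gcd(g,n) = 1
Prime factors of 62: 2, 31
Generators are g ∈ {1,...,61} not divisible by any of these primes.
Generators: {1, 3, 5, 7, 9, 11, 13, 15, 17, 19, 21, 23, 25, 27, 29, 33, 35, 37, 39, 41, 43, 45, 47, 49, 51, 53, 55, 57, 59, 61}
Number of generators = φ(62) = 30

Generators of ℤ_62 = {1, 3, 5, 7, 9, 11, 13, 15, 17, 19, 21, 23, 25, 27, 29, 33, 35, 37, 39, 41, 43, 45, 47, 49, 51, 53, 55, 57, 59, 61}


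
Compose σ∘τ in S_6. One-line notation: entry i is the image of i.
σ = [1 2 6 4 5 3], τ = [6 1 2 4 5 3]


σ∘τ: apply τ first, then σ
1 →τ 6 →σ 3
2 →τ 1 →σ 1
3 →τ 2 →σ 2
4 →τ 4 →σ 4
5 →τ 5 →σ 5
6 →τ 3 →σ 6

σ∘τ = [3 1 2 4 5 6]


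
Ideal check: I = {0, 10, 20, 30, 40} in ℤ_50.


Check ideal conditions for I = {0, 10, 20, 30, 40} in ℤ_50:
(1) I is an additive subgroup? Yes
(2) For r ∈ ℤ_50 and a ∈ I: r·a ∈ I? Yes

Yes, I is an ideal of ℤ_50


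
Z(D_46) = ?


Z(G) = {g ∈ G | gx = xg for all x ∈ G}
For even n, Z(D_n) = {e, r^(n/2)}: the 180° rotation r^23 commutes with every reflection and rotation

Z(D_46) = {e, r^23}


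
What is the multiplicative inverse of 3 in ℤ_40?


Use the extended Euclidean algorithm to write 1 = 3·s + 40·t; then s mod 40 is the inverse.
Euclidean algorithm:
  3 = 0·40 + 3
  40 = 13·3 + 1
  3 = 3·1 + 0
gcd(3,40) = 1
Back-substitution gives: 3·(-13) + 40·(1) = 1
So 3⁻¹ ≡ -13 ≡ 27 (mod 40)
Check: 3 × 27 = 81 ≡ 1 (mod 40) ✓

3⁻¹ ≡ 27 (mod 40)


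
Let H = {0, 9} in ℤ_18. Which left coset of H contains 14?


14 + H = {14 + h (mod 18) : h ∈ H}
14+0=14, 14+9=5
14 + H = {5, 14} = 5 + H

14 + H = {5, 14}


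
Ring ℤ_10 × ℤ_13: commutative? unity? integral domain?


Direct product ring; commutative with unity (1,1); but (1,0)·(0,1) = (0,0) gives zero divisors, so not an integral domain
Commutative: Yes
Integral domain: No
Has unity: Yes

ℤ_10 × ℤ_13: Commutative=Yes, Unity=Yes


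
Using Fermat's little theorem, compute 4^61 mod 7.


Fermat's little theorem: if p is prime and gcd(a,p)=1, then a^(p-1) ≡ 1 (mod p)
p = 7 is prime, gcd(4,7) = 1
Reduce exponent: 61 mod 6 = 1
So 4^61 ≡ 4^1 (mod 7)
4^1 mod 7 = 4

4^61 ≡ 4 (mod 7)


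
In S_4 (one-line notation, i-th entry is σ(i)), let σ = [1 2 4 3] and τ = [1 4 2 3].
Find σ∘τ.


σ∘τ: apply τ first, then σ
1 →τ 1 →σ 1
2 →τ 4 →σ 3
3 →τ 2 →σ 2
4 →τ 3 →σ 4

σ∘τ = [1 3 2 4]


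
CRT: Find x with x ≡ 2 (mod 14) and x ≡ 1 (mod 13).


m₁ = 14, m₂ = 13, gcd = 1, so CRT applies. M = m₁·m₂ = 182
Let M₁ = M/m₁ = 13, M₂ = M/m₂ = 14
Find y₁ ≡ M₁⁻¹ (mod m₁): 13⁻¹ ≡ 13 (mod 14)
Find y₂ ≡ M₂⁻¹ (mod m₂): 14⁻¹ ≡ 1 (mod 13)
x = a₁·M₁·y₁ + a₂·M₂·y₂ = 2·13·13 + 1·14·1 = 352
Reduce mod 182: x ≡ 170
Check: 170 mod 14 = 2 ✓, 170 mod 13 = 1 ✓

x ≡ 170 (mod 182)


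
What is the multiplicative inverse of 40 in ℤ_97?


Use the extended Euclidean algorithm to write 1 = 40·s + 97·t; then s mod 97 is the inverse.
Euclidean algorithm:
  40 = 0·97 + 40
  97 = 2·40 + 17
  40 = 2·17 + 6
  17 = 2·6 + 5
  6 = 1·5 + 1
  5 = 5·1 + 0
gcd(40,97) = 1
Back-substitution gives: 40·(17) + 97·(-7) = 1
So 40⁻¹ ≡ 17 ≡ 17 (mod 97)
Check: 40 × 17 = 680 ≡ 1 (mod 97) ✓

40⁻¹ ≡ 17 (mod 97)


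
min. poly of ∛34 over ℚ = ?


∛34 satisfies x³ - 34 = 0, irreducible over ℚ (no rational root; 34 is not a perfect cube)

Minimal polynomial: x³ - 34


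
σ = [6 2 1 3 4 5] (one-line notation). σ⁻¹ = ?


To find σ⁻¹, swap domain and range:
σ(1) = 6 → σ⁻¹(6) = 1
σ(2) = 2 → σ⁻¹(2) = 2
σ(3) = 1 → σ⁻¹(1) = 3
σ(4) = 3 → σ⁻¹(3) = 4
σ(5) = 4 → σ⁻¹(4) = 5
σ(6) = 5 → σ⁻¹(5) = 6

σ⁻¹ = [3 2 4 5 6 1]


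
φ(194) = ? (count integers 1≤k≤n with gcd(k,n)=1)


Factor n: 194 = 2 × 97
φ(n) = n · ∏(1 - 1/p) over distinct primes p | n
φ(194) = 194 · (1 - 1/2) · (1 - 1/97) = 96

φ(194) = 96


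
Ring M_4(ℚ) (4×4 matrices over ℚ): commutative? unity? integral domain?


Matrix multiplication is non-commutative for n ≥ 2; the identity matrix I is the unity; singular matrices give zero divisors, so not an integral domain
Commutative: No
Integral domain: No
Has unity: Yes

M_4(ℚ) (4×4 matrices over ℚ): Commutative=No, Unity=Yes


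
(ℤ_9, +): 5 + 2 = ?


Operation: addition mod 9
5 + 2 = (a + b) mod 9 with a = 5, b = 2

5 + 2 = 7


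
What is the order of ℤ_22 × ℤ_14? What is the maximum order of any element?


|ℤ_22 × ℤ_14| = 22 × 14 = 308
Max element order = lcm(22,14) = 154
Cyclic? No (gcd=2)

|ℤ_22×ℤ_14| = 308, max element order = 154


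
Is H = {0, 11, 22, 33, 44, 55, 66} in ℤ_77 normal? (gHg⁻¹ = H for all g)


H = {0, 11, 22, 33, 44, 55, 66} in ℤ_77
ℤ_77 is abelian; every subgroup of an abelian group is normal

Yes, normal subgroup


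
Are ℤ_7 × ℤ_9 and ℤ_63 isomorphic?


Comparing ℤ_7 × ℤ_9 and ℤ_63:
gcd(7,9) = 1, so ℤ_7 × ℤ_9 ≅ ℤ_63 (CRT)

Yes, ℤ_7 × ℤ_9 ≅ ℤ_63


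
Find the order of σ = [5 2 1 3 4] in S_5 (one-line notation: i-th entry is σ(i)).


Cycle decomposition: (1 5 4 3)
Cycle lengths: 4
Order = lcm(4) = 4

ord(σ) = 4


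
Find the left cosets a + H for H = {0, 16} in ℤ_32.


H = {0, 16}, |H| = 2
Number of cosets = |G|/|H| = 32/2 = 16
0 + H = {0, 16}
1 + H = {1, 17}
2 + H = {2, 18}
3 + H = {3, 19}
4 + H = {4, 20}
5 + H = {5, 21}
6 + H = {6, 22}
7 + H = {7, 23}
8 + H = {8, 24}
9 + H = {9, 25}
10 + H = {10, 26}
11 + H = {11, 27}
12 + H = {12, 28}
13 + H = {13, 29}
14 + H = {14, 30}
15 + H = {15, 31}

Cosets: 0+H={0,16}; 1+H={1,17}; 2+H={2,18}; 3+H={3,19}; 4+H={4,20}; 5+H={5,21}; 6+H={6,22}; 7+H={7,23}; 8+H={8,24}; 9+H={9,25}; 10+H={10,26}; 11+H={11,27}; 12+H={12,28}; 13+H={13,29}; 14+H={14,30}; 15+H={15,31}


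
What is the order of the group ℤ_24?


ℤ_n has n elements.

|ℤ_24| = 24


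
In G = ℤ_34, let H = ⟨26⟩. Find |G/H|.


|⟨26⟩| = n / gcd(26, 34) = 34 / 2 = 17
H is normal (ℤ_34 is abelian).
|G/H| = |G| / |H| = 34 / 17 = 2

|G/H| = 2


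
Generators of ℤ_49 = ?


g generates ℤ_n iff gcd(g,n) = 1
Prime factors of 49: 7
Generators are g ∈ {1,...,48} not divisible by any of these primes.
Generators: {1, 2, 3, 4, 5, 6, 8, 9, 10, 11, 12, 13, 15, 16, 17, 18, 19, 20, 22, 23, 24, 25, 26, 27, 29, 30, 31, 32, 33, 34, 36, 37, 38, 39, 40, 41, 43, 44, 45, 46, 47, 48}
Number of generators = φ(49) = 42

Generators of ℤ_49 = {1, 2, 3, 4, 5, 6, 8, 9, 10, 11, 12, 13, 15, 16, 17, 18, 19, 20, 22, 23, 24, 25, 26, 27, 29, 30, 31, 32, 33, 34, 36, 37, 38, 39, 40, 41, 43, 44, 45, 46, 47, 48}


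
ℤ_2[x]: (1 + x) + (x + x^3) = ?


Add coefficients mod 2:
x^0: 1 + 0 = 1 (mod 2)
x^1: 1 + 1 = 0 (mod 2)
x^2: 0 + 0 = 0 (mod 2)
x^3: 0 + 1 = 1 (mod 2)
Result: 1 + x^3

f + g = 1 + x^3


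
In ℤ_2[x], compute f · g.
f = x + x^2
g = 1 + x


Expand and collect like terms; reduce coefficients mod 2:
x^0: 0·1 = 0 ≡ 0 (mod 2)
x^1: 0·1 + 1·1 = 1 ≡ 1 (mod 2)
x^2: 1·1 + 1·1 = 2 ≡ 0 (mod 2)
x^3: 1·1 = 1 ≡ 1 (mod 2)
Result: x + x^3

f · g = x + x^3


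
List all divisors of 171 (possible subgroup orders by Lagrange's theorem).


Lagrange's theorem: |H| divides |G|
|G| = 171
Divisors of 171: 1, 3, 9, 19, 57, 171

Possible subgroup orders: {1, 3, 9, 19, 57, 171}


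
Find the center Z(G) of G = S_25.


Z(G) = {g ∈ G | gx = xg for all x ∈ G}
S_n is non-abelian for n ≥ 3; Z(S_25) is trivial

Z(S_25) = {e}


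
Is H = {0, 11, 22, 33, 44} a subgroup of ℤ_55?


Subgroup test for H = {0, 11, 22, 33, 44} in (ℤ_55, +):
(1) 0 ∈ H? Yes
(2) Closure: for all a,b ∈ H, (a+b) mod 55 ∈ H? Yes
(3) Inverses: for all a ∈ H, -a mod 55 ∈ H? Yes

Yes, H is a subgroup of ℤ_55


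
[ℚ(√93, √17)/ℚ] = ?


[ℚ(√93,√17):ℚ] = [ℚ(√93,√17):ℚ(√93)]·[ℚ(√93):ℚ] = 2·2 = 4

[ℚ(√93, √17)/ℚ] = 4


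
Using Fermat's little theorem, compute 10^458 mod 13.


Fermat's little theorem: if p is prime and gcd(a,p)=1, then a^(p-1) ≡ 1 (mod p)
p = 13 is prime, gcd(10,13) = 1
Reduce exponent: 458 mod 12 = 2
So 10^458 ≡ 10^2 (mod 13)
10^2 mod 13 = 9

10^458 ≡ 9 (mod 13)


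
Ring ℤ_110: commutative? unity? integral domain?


ℤ_110 is a commutative ring with unity 1; 110 = 2×55 is composite, so 2·55 ≡ 0 gives zero divisors (not an integral domain)
Commutative: Yes
Integral domain: No
Has unity: Yes

ℤ_110: Commutative=Yes, Unity=Yes


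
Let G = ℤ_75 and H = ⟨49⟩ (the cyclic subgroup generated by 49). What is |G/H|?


|⟨49⟩| = n / gcd(49, 75) = 75 / 1 = 75
H is normal (ℤ_75 is abelian).
|G/H| = |G| / |H| = 75 / 75 = 1

|G/H| = 1


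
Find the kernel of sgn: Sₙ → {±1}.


Kernel = preimage of identity
ker(sgn) = even permutations = Aₙ

ker(sgn) = Aₙ


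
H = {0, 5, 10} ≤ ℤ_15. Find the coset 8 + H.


8 + H = {8 + h (mod 15) : h ∈ H}
8+0=8, 8+5=13, 8+10=3
8 + H = {3, 8, 13} = 3 + H

8 + H = {3, 8, 13}


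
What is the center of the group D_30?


Z(G) = {g ∈ G | gx = xg for all x ∈ G}
For even n, Z(D_n) = {e, r^(n/2)}: the 180° rotation r^15 commutes with every reflection and rotation

Z(D_30) = {e, r^15}


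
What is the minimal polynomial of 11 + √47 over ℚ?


Let α = 11 + √47. Then α - 11 = √47, so (α - 11)² = 47, giving α² - 22α + 74 = 0. Degree 2 and α ∉ ℚ, so this is the minimal polynomial.

Minimal polynomial: x² - 22x + 74


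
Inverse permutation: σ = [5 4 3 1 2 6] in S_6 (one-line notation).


To find σ⁻¹, swap domain and range:
σ(1) = 5 → σ⁻¹(5) = 1
σ(2) = 4 → σ⁻¹(4) = 2
σ(3) = 3 → σ⁻¹(3) = 3
σ(4) = 1 → σ⁻¹(1) = 4
σ(5) = 2 → σ⁻¹(2) = 5
σ(6) = 6 → σ⁻¹(6) = 6

σ⁻¹ = [4 5 3 2 1 6]


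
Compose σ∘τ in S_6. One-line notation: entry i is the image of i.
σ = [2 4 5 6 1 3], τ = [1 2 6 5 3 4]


σ∘τ: apply τ first, then σ
1 →τ 1 →σ 2
2 →τ 2 →σ 4
3 →τ 6 →σ 3
4 →τ 5 →σ 1
5 →τ 3 →σ 5
6 →τ 4 →σ 6

σ∘τ = [2 4 3 1 5 6]


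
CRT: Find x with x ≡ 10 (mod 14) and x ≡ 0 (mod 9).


m₁ = 14, m₂ = 9, gcd = 1, so CRT applies. M = m₁·m₂ = 126
Let M₁ = M/m₁ = 9, M₂ = M/m₂ = 14
Find y₁ ≡ M₁⁻¹ (mod m₁): 9⁻¹ ≡ 11 (mod 14)
Find y₂ ≡ M₂⁻¹ (mod m₂): 14⁻¹ ≡ 2 (mod 9)
x = a₁·M₁·y₁ + a₂·M₂·y₂ = 10·9·11 + 0·14·2 = 990
Reduce mod 126: x ≡ 108
Check: 108 mod 14 = 10 ✓, 108 mod 9 = 0 ✓

x ≡ 108 (mod 126)


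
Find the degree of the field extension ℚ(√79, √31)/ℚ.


[ℚ(√79,√31):ℚ] = [ℚ(√79,√31):ℚ(√79)]·[ℚ(√79):ℚ] = 2·2 = 4

[ℚ(√79, √31)/ℚ] = 4


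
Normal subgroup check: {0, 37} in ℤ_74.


H = {0, 37} in ℤ_74
ℤ_74 is abelian; every subgroup of an abelian group is normal

Yes, normal subgroup


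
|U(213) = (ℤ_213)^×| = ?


U(n) is the group of units mod n; |U(n)| = φ(n)
|U(213)| = φ(213) = 140

|U(213) = (ℤ_213)^×| = 140


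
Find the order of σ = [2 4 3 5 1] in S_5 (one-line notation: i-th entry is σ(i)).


Cycle decomposition: (1 2 4 5)
Cycle lengths: 4
Order = lcm(4) = 4

ord(σ) = 4


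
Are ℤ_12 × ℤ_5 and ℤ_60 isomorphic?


Comparing ℤ_12 × ℤ_5 and ℤ_60:
gcd(12,5) = 1, so ℤ_12 × ℤ_5 ≅ ℤ_60 (CRT)

Yes, ℤ_12 × ℤ_5 ≅ ℤ_60


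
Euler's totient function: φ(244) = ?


Factor n: 244 = 2^2 × 61
φ(n) = n · ∏(1 - 1/p) over distinct primes p | n
φ(244) = 244 · (1 - 1/2) · (1 - 1/61) = 120

φ(244) = 120


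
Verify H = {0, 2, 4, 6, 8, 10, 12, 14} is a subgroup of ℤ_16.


Subgroup test for H = {0, 2, 4, 6, 8, 10, 12, 14} in (ℤ_16, +):
(1) 0 ∈ H? Yes
(2) Closure: for all a,b ∈ H, (a+b) mod 16 ∈ H? Yes
(3) Inverses: for all a ∈ H, -a mod 16 ∈ H? Yes

Yes, H is a subgroup of ℤ_16


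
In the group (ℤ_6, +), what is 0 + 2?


Operation: addition mod 6
0 + 2 = (a + b) mod 6 with a = 0, b = 2

0 + 2 = 2


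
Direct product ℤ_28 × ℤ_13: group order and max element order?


|ℤ_28 × ℤ_13| = 28 × 13 = 364
Max element order = lcm(28,13) = 364
Cyclic? Yes (gcd=1)

|ℤ_28×ℤ_13| = 364, max element order = 364


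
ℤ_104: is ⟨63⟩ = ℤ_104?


g generates ℤ_n iff gcd(g, n) = 1
gcd(63, 104) = 1
Since gcd = 1, 63 is a generator.

Yes, 63 generates ℤ_104


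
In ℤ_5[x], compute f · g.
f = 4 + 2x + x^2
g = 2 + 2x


Expand and collect like terms; reduce coefficients mod 5:
x^0: 4·2 = 8 ≡ 3 (mod 5)
x^1: 4·2 + 2·2 = 12 ≡ 2 (mod 5)
x^2: 2·2 + 1·2 = 6 ≡ 1 (mod 5)
x^3: 1·2 = 2 ≡ 2 (mod 5)
Result: 3 + 2x + x^2 + 2x^3

f · g = 3 + 2x + x^2 + 2x^3


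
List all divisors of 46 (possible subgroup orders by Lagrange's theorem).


Lagrange's theorem: |H| divides |G|
|G| = 46
Divisors of 46: 1, 2, 23, 46

Possible subgroup orders: {1, 2, 23, 46}


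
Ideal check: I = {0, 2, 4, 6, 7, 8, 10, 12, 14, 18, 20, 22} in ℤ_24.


Check ideal conditions for I = {0, 2, 4, 6, 7, 8, 10, 12, 14, 18, 20, 22} in ℤ_24:
(1) I is an additive subgroup? No
(2) For r ∈ ℤ_24 and a ∈ I: r·a ∈ I? No  [counterexample: r=2, a=8, r·a mod 24 = 16 ∉ I]

No, I is not an ideal of ℤ_24


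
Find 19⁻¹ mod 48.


Use the extended Euclidean algorithm to write 1 = 19·s + 48·t; then s mod 48 is the inverse.
Euclidean algorithm:
  19 = 0·48 + 19
  48 = 2·19 + 10
  19 = 1·10 + 9
  10 = 1·9 + 1
  9 = 9·1 + 0
gcd(19,48) = 1
Back-substitution gives: 19·(-5) + 48·(2) = 1
So 19⁻¹ ≡ -5 ≡ 43 (mod 48)
Check: 19 × 43 = 817 ≡ 1 (mod 48) ✓

19⁻¹ ≡ 43 (mod 48)


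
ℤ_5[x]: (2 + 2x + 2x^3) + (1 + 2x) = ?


Add coefficients mod 5:
x^0: 2 + 1 = 3 (mod 5)
x^1: 2 + 2 = 4 (mod 5)
x^2: 0 + 0 = 0 (mod 5)
x^3: 2 + 0 = 2 (mod 5)
Result: 3 + 4x + 2x^3

f + g = 3 + 4x + 2x^3


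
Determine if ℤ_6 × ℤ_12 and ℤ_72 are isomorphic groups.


Comparing ℤ_6 × ℤ_12 and ℤ_72:
gcd(6,12) = 6 ≠ 1. Max element order in ℤ_6×ℤ_12 is lcm(6,12) = 12 < 72, so it has no element of order 72

No, ℤ_6 × ℤ_12 ≇ ℤ_72


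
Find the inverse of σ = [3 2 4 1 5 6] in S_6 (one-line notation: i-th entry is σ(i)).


To find σ⁻¹, swap domain and range:
σ(1) = 3 → σ⁻¹(3) = 1
σ(2) = 2 → σ⁻¹(2) = 2
σ(3) = 4 → σ⁻¹(4) = 3
σ(4) = 1 → σ⁻¹(1) = 4
σ(5) = 5 → σ⁻¹(5) = 5
σ(6) = 6 → σ⁻¹(6) = 6

σ⁻¹ = [4 2 1 3 5 6]


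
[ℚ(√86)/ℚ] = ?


√86 has minimal polynomial x² - 86 (irreducible over ℚ since 86 is squarefree)

[ℚ(√86)/ℚ] = 2


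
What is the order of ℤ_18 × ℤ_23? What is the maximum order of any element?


|ℤ_18 × ℤ_23| = 18 × 23 = 414
Max element order = lcm(18,23) = 414
Cyclic? Yes (gcd=1)

|ℤ_18×ℤ_23| = 414, max element order = 414


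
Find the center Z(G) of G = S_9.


Z(G) = {g ∈ G | gx = xg for all x ∈ G}
S_n is non-abelian for n ≥ 3; Z(S_9) is trivial

Z(S_9) = {e}


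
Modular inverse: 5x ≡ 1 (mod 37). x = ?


Use the extended Euclidean algorithm to write 1 = 5·s + 37·t; then s mod 37 is the inverse.
Euclidean algorithm:
  5 = 0·37 + 5
  37 = 7·5 + 2
  5 = 2·2 + 1
  2 = 2·1 + 0
gcd(5,37) = 1
Back-substitution gives: 5·(15) + 37·(-2) = 1
So 5⁻¹ ≡ 15 ≡ 15 (mod 37)
Check: 5 × 15 = 75 ≡ 1 (mod 37) ✓

5⁻¹ ≡ 15 (mod 37)
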